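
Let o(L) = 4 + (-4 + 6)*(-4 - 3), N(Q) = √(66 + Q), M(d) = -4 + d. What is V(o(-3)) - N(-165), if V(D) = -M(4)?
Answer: -3*I*√11 ≈ -9.9499*I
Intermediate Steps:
o(L) = -10 (o(L) = 4 + 2*(-7) = 4 - 14 = -10)
V(D) = 0 (V(D) = -(-4 + 4) = -1*0 = 0)
V(o(-3)) - N(-165) = 0 - √(66 - 165) = 0 - √(-99) = 0 - 3*I*√11 = -3*I*√11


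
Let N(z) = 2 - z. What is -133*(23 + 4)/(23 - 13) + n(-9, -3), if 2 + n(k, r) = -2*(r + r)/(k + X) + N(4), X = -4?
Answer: -47323/130 ≈ -364.02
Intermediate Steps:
n(k, r) = -4 - 4*r/(-4 + k) (n(k, r) = -2 + (-2*(r + r)/(k - 4) + (2 - 1*4)) = -2 + (-2*2*r/(-4 + k) + (2 - 4)) = -2 + (-4*r/(-4 + k) - 2) = -2 + (-2 - 4*r/(-4 + k)) = -4 - 4*r/(-4 + k))
-133*(23 + 4)/(23 - 13) + n(-9, -3) = -133*(23 + 4)/(23 - 13) + 4*(4 - 1*(-9) - 1*(-3))/(-4 - 9) = -3591/10 + 4*(4 + 9 + 3)/(-13) = -3591/10 + 4*(-1/13)*16 = -133*27/10 - 64/13 = -3591/10 - 64/13 = -47323/130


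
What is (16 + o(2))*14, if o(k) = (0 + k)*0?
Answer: 224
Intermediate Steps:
o(k) = 0 (o(k) = k*0 = 0)
(16 + o(2))*14 = (16 + 0)*14 = 16*14 = 224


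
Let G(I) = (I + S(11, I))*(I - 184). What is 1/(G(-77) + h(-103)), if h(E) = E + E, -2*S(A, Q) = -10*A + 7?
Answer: 2/12899 ≈ 0.00015505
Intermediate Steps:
S(A, Q) = -7/2 + 5*A (S(A, Q) = -(-10*A + 7)/2 = -(7 - 10*A)/2 = -7/2 + 5*A)
h(E) = 2*E
G(I) = (-184 + I)*(103/2 + I) (G(I) = (I + (-7/2 + 5*11))*(I - 184) = (I + (-7/2 + 55))*(-184 + I) = (I + 103/2)*(-184 + I) = (103/2 + I)*(-184 + I) = (-184 + I)*(103/2 + I))
1/(G(-77) + h(-103)) = 1/((-9476 + (-77)² - 265/2*(-77)) + 2*(-103)) = 1/((-9476 + 5929 + 20405/2) - 206) = 1/(13311/2 - 206) = 1/(12899/2) = 2/12899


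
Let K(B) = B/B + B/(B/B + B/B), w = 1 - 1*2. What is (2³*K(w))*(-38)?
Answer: -152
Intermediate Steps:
w = -1 (w = 1 - 2 = -1)
K(B) = 1 + B/2 (K(B) = 1 + B/(1 + 1) = 1 + B/2)
(2³*K(w))*(-38) = (2³*(1 + (½)*(-1)))*(-38) = (8*(1 - ½))*(-38) = (8*(½))*(-38) = 4*(-38) = -152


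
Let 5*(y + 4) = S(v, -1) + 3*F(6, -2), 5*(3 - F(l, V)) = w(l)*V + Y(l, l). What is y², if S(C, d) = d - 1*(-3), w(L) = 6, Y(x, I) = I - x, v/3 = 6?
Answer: 81/625 ≈ 0.12960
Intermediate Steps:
v = 18 (v = 3*6 = 18)
S(C, d) = 3 + d (S(C, d) = d + 3 = 3 + d)
F(l, V) = 3 - 6*V/5 (F(l, V) = 3 - (6*V + (l - l))/5 = 3 - (6*V + 0)/5 = 3 - 6*V/5)
y = -9/25 (y = -4 + ((3 - 1) + 3*(3 - 6/5*(-2)))/5 = -4 + (2 + 3*(3 + 12/5))/5 = -4 + (2 + 3*(27/5))/5 = -4 + (2 + 81/5)/5 = -4 + (⅕)*(91/5) = -4 + 91/25 = -9/25 ≈ -0.36000)
y² = (-9/25)² = 81/625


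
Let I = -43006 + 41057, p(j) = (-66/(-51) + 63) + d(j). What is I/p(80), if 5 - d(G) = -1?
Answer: -33133/1195 ≈ -27.726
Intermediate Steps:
d(G) = 6 (d(G) = 5 - 1*(-1) = 5 + 1 = 6)
p(j) = 1195/17 (p(j) = (-66/(-51) + 63) + 6 = (-66*(-1/51) + 63) + 6 = (22/17 + 63) + 6 = 1093/17 + 6 = 1195/17)
I = -1949
I/p(80) = -1949/1195/17 = -1949*17/1195 = -33133/1195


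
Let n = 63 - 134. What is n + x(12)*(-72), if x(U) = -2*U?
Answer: 1657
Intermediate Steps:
n = -71
x(U) = -2*U
n + x(12)*(-72) = -71 - 2*12*(-72) = -71 - 24*(-72) = -71 + 1728 = 1657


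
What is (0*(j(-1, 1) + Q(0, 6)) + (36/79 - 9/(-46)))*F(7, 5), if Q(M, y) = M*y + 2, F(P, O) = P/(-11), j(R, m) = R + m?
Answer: -16569/39974 ≈ -0.41449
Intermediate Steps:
F(P, O) = -P/11 (F(P, O) = P*(-1/11) = -P/11)
Q(M, y) = 2 + M*y
(0*(j(-1, 1) + Q(0, 6)) + (36/79 - 9/(-46)))*F(7, 5) = (0*((-1 + 1) + (2 + 0*6)) + (36/79 - 9/(-46)))*(-1/11*7) = (0*(0 + (2 + 0)) + (36*(1/79) - 9*(-1/46)))*(-7/11) = (0*(0 + 2) + (36/79 + 9/46))*(-7/11) = (0*2 + 2367/3634)*(-7/11) = (0 + 2367/3634)*(-7/11) = (2367/3634)*(-7/11) = -16569/39974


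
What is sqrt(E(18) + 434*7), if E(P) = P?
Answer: 4*sqrt(191) ≈ 55.281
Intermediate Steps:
sqrt(E(18) + 434*7) = sqrt(18 + 434*7) = sqrt(18 + 3038) = sqrt(3056) = 4*sqrt(191)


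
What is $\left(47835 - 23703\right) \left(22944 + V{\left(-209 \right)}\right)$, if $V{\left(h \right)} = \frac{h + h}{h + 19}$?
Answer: $\frac{2768688492}{5} \approx 5.5374 \cdot 10^{8}$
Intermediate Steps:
$V{\left(h \right)} = \frac{2 h}{19 + h}$
$\left(47835 - 23703\right) \left(22944 + V{\left(-209 \right)}\right) = \left(47835 - 23703\right) \left(22944 + 2 \left(-209\right) \frac{1}{19 - 209}\right) = 24132 \left(22944 + 2 \left(-209\right) \frac{1}{-190}\right) = 24132 \left(22944 + 2 \left(-209\right) \left(- \frac{1}{190}\right)\right) = 24132 \left(22944 + \frac{11}{5}\right) = 24132 \cdot \frac{114731}{5} = \frac{2768688492}{5}$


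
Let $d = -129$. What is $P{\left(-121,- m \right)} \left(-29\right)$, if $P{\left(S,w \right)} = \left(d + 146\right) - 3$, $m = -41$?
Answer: $-406$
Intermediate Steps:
$P{\left(S,w \right)} = 14$ ($P{\left(S,w \right)} = \left(-129 + 146\right) - 3 = 17 - 3 = 14$)
$P{\left(-121,- m \right)} \left(-29\right) = 14 \left(-29\right) = -406$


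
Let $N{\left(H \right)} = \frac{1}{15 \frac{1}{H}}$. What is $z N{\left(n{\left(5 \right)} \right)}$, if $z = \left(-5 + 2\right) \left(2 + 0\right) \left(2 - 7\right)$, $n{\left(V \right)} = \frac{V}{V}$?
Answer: $2$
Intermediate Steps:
$n{\left(V \right)} = 1$
$z = 30$ ($z = \left(-3\right) 2 \left(-5\right) = \left(-6\right) \left(-5\right) = 30$)
$N{\left(H \right)} = \frac{H}{15}$
$z N{\left(n{\left(5 \right)} \right)} = 30 \cdot \frac{1}{15} \cdot 1 = 30 \cdot \frac{1}{15} = 2$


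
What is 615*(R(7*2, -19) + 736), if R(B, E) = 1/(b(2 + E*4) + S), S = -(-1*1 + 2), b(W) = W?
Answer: 2263159/5 ≈ 4.5263e+5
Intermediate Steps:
S = -1 (S = -(-1 + 2) = -1*1 = -1)
R(B, E) = 1/(1 + 4*E) (R(B, E) = 1/((2 + E*4) - 1) = 1/((2 + 4*E) - 1) = 1/(1 + 4*E))
615*(R(7*2, -19) + 736) = 615*(1/(1 + 4*(-19)) + 736) = 615*(1/(1 - 76) + 736) = 615*(1/(-75) + 736) = 615*(-1/75 + 736) = 615*(55199/75) = 2263159/5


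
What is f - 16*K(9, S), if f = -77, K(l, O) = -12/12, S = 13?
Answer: -61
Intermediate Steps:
K(l, O) = -1 (K(l, O) = -12*1/12 = -1)
f - 16*K(9, S) = -77 - 16*(-1) = -77 + 16 = -61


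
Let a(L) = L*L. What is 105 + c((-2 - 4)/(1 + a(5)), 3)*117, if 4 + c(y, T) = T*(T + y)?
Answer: 609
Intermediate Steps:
a(L) = L²
c(y, T) = -4 + T*(T + y)
105 + c((-2 - 4)/(1 + a(5)), 3)*117 = 105 + (-4 + 3² + 3*((-2 - 4)/(1 + 5²)))*117 = 105 + (-4 + 9 + 3*(-6/(1 + 25)))*117 = 105 + (-4 + 9 + 3*(-6/26))*117 = 105 + (-4 + 9 + 3*(-6*1/26))*117 = 105 + (-4 + 9 + 3*(-3/13))*117 = 105 + (-4 + 9 - 9/13)*117 = 105 + (56/13)*117 = 105 + 504 = 609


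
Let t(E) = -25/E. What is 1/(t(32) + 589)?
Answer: 32/18823 ≈ 0.0017000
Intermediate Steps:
1/(t(32) + 589) = 1/(-25/32 + 589) = 1/(18823/32) = 32/18823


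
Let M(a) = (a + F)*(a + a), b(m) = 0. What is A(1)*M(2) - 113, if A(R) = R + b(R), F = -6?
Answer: -129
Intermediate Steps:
A(R) = R (A(R) = R + 0 = R)
M(a) = 2*a*(-6 + a) (M(a) = (a - 6)*(a + a) = (-6 + a)*(2*a) = 2*a*(-6 + a))
A(1)*M(2) - 113 = 1*(2*2*(-6 + 2)) - 113 = 1*(2*2*(-4)) - 113 = 1*(-16) - 113 = -16 - 113 = -129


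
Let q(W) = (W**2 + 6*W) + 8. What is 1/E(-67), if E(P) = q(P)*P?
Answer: -1/274365 ≈ -3.6448e-6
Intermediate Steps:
q(W) = 8 + W**2 + 6*W
E(P) = P*(8 + P**2 + 6*P) (E(P) = (8 + P**2 + 6*P)*P = P*(8 + P**2 + 6*P))
1/E(-67) = 1/(-67*(8 + (-67)**2 + 6*(-67))) = 1/(-67*(8 + 4489 - 402)) = 1/(-67*4095) = 1/(-274365) = -1/274365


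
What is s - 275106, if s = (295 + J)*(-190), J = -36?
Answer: -324316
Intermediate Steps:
s = -49210 (s = (295 - 36)*(-190) = 259*(-190) = -49210)
s - 275106 = -49210 - 275106 = -324316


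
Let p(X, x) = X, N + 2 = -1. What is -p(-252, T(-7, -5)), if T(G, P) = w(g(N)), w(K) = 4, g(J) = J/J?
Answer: 252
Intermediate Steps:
N = -3 (N = -2 - 1 = -3)
g(J) = 1
T(G, P) = 4
-p(-252, T(-7, -5)) = -1*(-252) = 252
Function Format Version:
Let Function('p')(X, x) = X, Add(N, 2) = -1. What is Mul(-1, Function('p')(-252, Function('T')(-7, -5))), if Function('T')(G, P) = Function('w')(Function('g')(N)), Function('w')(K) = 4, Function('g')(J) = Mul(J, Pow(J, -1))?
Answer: 252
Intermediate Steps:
N = -3 (N = Add(-2, -1) = -3)
Function('g')(J) = 1
Function('T')(G, P) = 4
Mul(-1, Function('p')(-252, Function('T')(-7, -5))) = Mul(-1, -252) = 252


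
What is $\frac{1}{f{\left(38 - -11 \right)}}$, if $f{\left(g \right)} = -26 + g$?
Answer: $\frac{1}{23} \approx 0.043478$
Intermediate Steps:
$\frac{1}{f{\left(38 - -11 \right)}} = \frac{1}{-26 + \left(38 - -11\right)} = \frac{1}{-26 + \left(38 + 11\right)} = \frac{1}{-26 + 49} = \frac{1}{23}$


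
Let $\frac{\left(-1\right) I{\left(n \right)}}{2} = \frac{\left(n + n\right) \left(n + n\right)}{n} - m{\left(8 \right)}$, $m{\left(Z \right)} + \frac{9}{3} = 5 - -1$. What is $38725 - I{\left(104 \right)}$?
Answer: $39551$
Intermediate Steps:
$m{\left(Z \right)} = 3$ ($m{\left(Z \right)} = -3 + \left(5 - -1\right) = -3 + \left(5 + 1\right) = -3 + 6 = 3$)
$I{\left(n \right)} = 6 - 8 n$ ($I{\left(n \right)} = - 2 \left(\frac{\left(n + n\right) \left(n + n\right)}{n} - 3\right) = - 2 \left(\frac{2 n 2 n}{n} - 3\right) = - 2 \left(\frac{4 n^{2}}{n} - 3\right) = - 2 \left(4 n - 3\right) = - 2 \left(-3 + 4 n\right) = 6 - 8 n$)
$38725 - I{\left(104 \right)} = 38725 - \left(6 - 832\right) = 38725 - -826 = 38725 + 826 = 39551$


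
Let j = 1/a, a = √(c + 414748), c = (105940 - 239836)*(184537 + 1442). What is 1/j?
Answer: 2*I*√6225357359 ≈ 1.578e+5*I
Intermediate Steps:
c = -24901844184 (c = -133896*185979 = -24901844184)
a = 2*I*√6225357359 (a = √(-24901844184 + 414748) = √(-24901429436) = 2*I*√6225357359 ≈ 1.578e+5*I)
j = -I*√6225357359/12450714718 (j = 1/(2*I*√6225357359) = -I*√6225357359/12450714718 ≈ -6.3371e-6*I)
1/j = 1/(-I*√6225357359/12450714718) = 2*I*√6225357359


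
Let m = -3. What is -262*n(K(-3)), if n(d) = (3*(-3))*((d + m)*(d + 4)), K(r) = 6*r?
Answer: 693252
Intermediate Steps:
n(d) = -9*(-3 + d)*(4 + d) (n(d) = (3*(-3))*((d - 3)*(d + 4)) = -9*(-3 + d)*(4 + d))
-262*n(K(-3)) = -262*(108 - 54*(-3) - 9*(6*(-3))**2) = -262*(108 - 9*(-18) - 9*(-18)**2) = -262*(108 + 162 - 9*324) = -262*(108 + 162 - 2916) = -262*(-2646) = 693252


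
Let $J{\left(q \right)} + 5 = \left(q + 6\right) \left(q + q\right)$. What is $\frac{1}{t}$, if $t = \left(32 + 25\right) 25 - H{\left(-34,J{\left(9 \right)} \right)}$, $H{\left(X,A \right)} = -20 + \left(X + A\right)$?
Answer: $\frac{1}{1214} \approx 0.00082372$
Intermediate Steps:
$J{\left(q \right)} = -5 + 2 q \left(6 + q\right)$ ($J{\left(q \right)} = -5 + \left(q + 6\right) \left(q + q\right) = -5 + \left(6 + q\right) 2 q = -5 + 2 q \left(6 + q\right)$)
$H{\left(X,A \right)} = -20 + A + X$ ($H{\left(X,A \right)} = -20 + \left(A + X\right) = -20 + A + X$)
$t = 1214$ ($t = \left(32 + 25\right) 25 - \left(-20 + \left(-5 + 2 \cdot 9^{2} + 12 \cdot 9\right) - 34\right) = 57 \cdot 25 - \left(-20 + \left(-5 + 2 \cdot 81 + 108\right) - 34\right) = 1425 - \left(-20 + \left(-5 + 162 + 108\right) - 34\right) = 1425 - \left(-20 + 265 - 34\right) = 1425 - 211 = 1214$)
$\frac{1}{t} = \frac{1}{1214}$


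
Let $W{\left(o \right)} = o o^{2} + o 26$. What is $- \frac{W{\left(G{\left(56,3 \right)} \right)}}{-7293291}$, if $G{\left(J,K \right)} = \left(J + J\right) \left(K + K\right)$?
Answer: $\frac{101160640}{2431097} \approx 41.611$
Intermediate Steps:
$G{\left(J,K \right)} = 4 J K$ ($G{\left(J,K \right)} = 2 J 2 K = 4 J K$)
$W{\left(o \right)} = o^{3} + 26 o$
$- \frac{W{\left(G{\left(56,3 \right)} \right)}}{-7293291} = - \frac{4 \cdot 56 \cdot 3 \left(26 + \left(4 \cdot 56 \cdot 3\right)^{2}\right)}{-7293291} = - \frac{672 \left(26 + 672^{2}\right) \left(-1\right)}{7293291} = - \frac{672 \left(26 + 451584\right) \left(-1\right)}{7293291} = - \frac{672 \cdot 451610 \left(-1\right)}{7293291} = - \frac{303481920 \left(-1\right)}{7293291} = \left(-1\right) \left(- \frac{101160640}{2431097}\right) = \frac{101160640}{2431097}$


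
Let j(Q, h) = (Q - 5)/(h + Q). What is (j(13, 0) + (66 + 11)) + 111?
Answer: 2452/13 ≈ 188.62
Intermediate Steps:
j(Q, h) = (-5 + Q)/(Q + h)
(j(13, 0) + (66 + 11)) + 111 = ((-5 + 13)/(13 + 0) + (66 + 11)) + 111 = (8/13 + 77) + 111 = 1009/13 + 111 = 2452/13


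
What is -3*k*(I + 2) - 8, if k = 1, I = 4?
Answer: -26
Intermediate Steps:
-3*k*(I + 2) - 8 = -3*(4 + 2) - 8 = -3*6 - 8 = -18 - 8 = -26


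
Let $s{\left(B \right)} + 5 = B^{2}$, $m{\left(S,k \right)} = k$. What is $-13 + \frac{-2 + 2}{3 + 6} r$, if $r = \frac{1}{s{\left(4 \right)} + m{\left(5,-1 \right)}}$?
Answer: $-13$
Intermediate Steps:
$s{\left(B \right)} = -5 + B^{2}$
$r = \frac{1}{10}$ ($r = \frac{1}{\left(-5 + 4^{2}\right) - 1} = \frac{1}{\left(-5 + 16\right) - 1} = \frac{1}{11 - 1} = \frac{1}{10} \approx 0.1$)
$-13 + \frac{-2 + 2}{3 + 6} r = -13 + \frac{-2 + 2}{3 + 6} \cdot \frac{1}{10} = -13 + \frac{0}{9} \cdot \frac{1}{10} = -13 + 0 \cdot \frac{1}{9} \cdot \frac{1}{10} = -13 + 0 \cdot \frac{1}{10} = -13 + 0 = -13$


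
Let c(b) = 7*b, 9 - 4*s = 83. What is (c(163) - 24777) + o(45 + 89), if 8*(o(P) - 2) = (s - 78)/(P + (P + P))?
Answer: -152014081/6432 ≈ -23634.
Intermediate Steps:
s = -37/2 (s = 9/4 - 1/4*83 = 9/4 - 83/4 = -37/2 ≈ -18.500)
o(P) = 2 - 193/(48*P) (o(P) = 2 + ((-37/2 - 78)/(P + (P + P)))/8 = 2 + (-193/(2*(P + 2*P)))/8 = 2 + (-193*1/(3*P)/2)/8 = 2 + (-193/(6*P))/8 = 2 - 193/(48*P))
(c(163) - 24777) + o(45 + 89) = (7*163 - 24777) + (2 - 193/(48*(45 + 89))) = (1141 - 24777) + (2 - 193/48/134) = -23636 + (2 - 193/48*1/134) = -23636 + (2 - 193/6432) = -23636 + 12671/6432 = -152014081/6432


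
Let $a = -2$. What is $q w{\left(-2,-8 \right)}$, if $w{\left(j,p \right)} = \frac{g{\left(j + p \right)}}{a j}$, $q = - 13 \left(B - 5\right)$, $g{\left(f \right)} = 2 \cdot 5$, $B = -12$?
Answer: $\frac{1105}{2} \approx 552.5$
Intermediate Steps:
$g{\left(f \right)} = 10$
$q = 221$ ($q = - 13 \left(-12 - 5\right) = \left(-13\right) \left(-17\right) = 221$)
$w{\left(j,p \right)} = - \frac{5}{j}$ ($w{\left(j,p \right)} = \frac{10}{\left(-2\right) j} = 10 \left(- \frac{1}{2 j}\right) = - \frac{5}{j}$)
$q w{\left(-2,-8 \right)} = 221 \left(- \frac{5}{-2}\right) = 221 \left(\left(-5\right) \left(- \frac{1}{2}\right)\right) = 221 \cdot \frac{5}{2} = \frac{1105}{2}$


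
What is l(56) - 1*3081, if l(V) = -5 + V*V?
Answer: 50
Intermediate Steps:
l(V) = -5 + V**2
l(56) - 1*3081 = (-5 + 56**2) - 1*3081 = (-5 + 3136) - 3081 = 3131 - 3081 = 50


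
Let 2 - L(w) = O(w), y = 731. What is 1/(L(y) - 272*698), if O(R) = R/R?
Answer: -1/189855 ≈ -5.2672e-6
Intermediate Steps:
O(R) = 1
L(w) = 1 (L(w) = 2 - 1*1 = 2 - 1 = 1)
1/(L(y) - 272*698) = 1/(1 - 272*698) = 1/(1 - 189856) = 1/(-189855) = -1/189855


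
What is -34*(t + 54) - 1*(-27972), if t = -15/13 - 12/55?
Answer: 18720594/715 ≈ 26183.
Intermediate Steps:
t = -981/715 (t = -15*1/13 - 12*1/55 = -15/13 - 12/55 = -981/715 ≈ -1.3720)
-34*(t + 54) - 1*(-27972) = -34*(-981/715 + 54) - 1*(-27972) = -34*37629/715 + 27972 = -1279386/715 + 27972 = 18720594/715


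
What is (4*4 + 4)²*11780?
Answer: 4712000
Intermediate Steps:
(4*4 + 4)²*11780 = (16 + 4)²*11780 = 20²*11780 = 400*11780 = 4712000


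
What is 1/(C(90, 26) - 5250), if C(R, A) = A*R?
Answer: -1/2910 ≈ -0.00034364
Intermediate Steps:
1/(C(90, 26) - 5250) = 1/(26*90 - 5250) = 1/(2340 - 5250) = 1/(-2910) = -1/2910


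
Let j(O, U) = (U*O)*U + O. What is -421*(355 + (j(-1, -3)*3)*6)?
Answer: -73675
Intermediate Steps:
j(O, U) = O + O*U**2 (j(O, U) = (O*U)*U + O = O*U**2 + O = O + O*U**2)
-421*(355 + (j(-1, -3)*3)*6) = -421*(355 + (-(1 + (-3)**2)*3)*6) = -421*(355 + (-(1 + 9)*3)*6) = -421*(355 + (-1*10*3)*6) = -421*(355 - 10*3*6) = -421*(355 - 30*6) = -421*(355 - 180) = -421*175 = -73675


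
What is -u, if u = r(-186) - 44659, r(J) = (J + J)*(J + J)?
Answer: -93725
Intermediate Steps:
r(J) = 4*J**2 (r(J) = (2*J)*(2*J) = 4*J**2)
u = 93725 (u = 4*(-186)**2 - 44659 = 4*34596 - 44659 = 138384 - 44659 = 93725)
-u = -1*93725 = -93725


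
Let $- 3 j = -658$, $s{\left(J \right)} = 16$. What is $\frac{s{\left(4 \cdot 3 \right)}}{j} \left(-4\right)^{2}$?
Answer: $\frac{384}{329} \approx 1.1672$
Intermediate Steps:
$j = \frac{658}{3}$ ($j = \left(- \frac{1}{3}\right) \left(-658\right) = \frac{658}{3} \approx 219.33$)
$\frac{s{\left(4 \cdot 3 \right)}}{j} \left(-4\right)^{2} = \frac{16}{\frac{658}{3}} \left(-4\right)^{2} = 16 \cdot \frac{3}{658} \cdot 16 = \frac{24}{329} \cdot 16 = \frac{384}{329}$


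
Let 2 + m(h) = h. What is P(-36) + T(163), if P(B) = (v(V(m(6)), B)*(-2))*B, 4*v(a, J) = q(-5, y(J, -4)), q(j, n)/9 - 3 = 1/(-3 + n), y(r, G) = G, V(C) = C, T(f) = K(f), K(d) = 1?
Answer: 3247/7 ≈ 463.86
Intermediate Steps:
m(h) = -2 + h
T(f) = 1
q(j, n) = 27 + 9/(-3 + n)
v(a, J) = 45/7 (v(a, J) = (9*(-8 + 3*(-4))/(-3 - 4))/4 = (9*(-8 - 12)/(-7))/4 = (9*(-1/7)*(-20))/4 = (1/4)*(180/7) = 45/7)
P(B) = -90*B/7 (P(B) = ((45/7)*(-2))*B = -90*B/7)
P(-36) + T(163) = -90/7*(-36) + 1 = 3240/7 + 1 = 3247/7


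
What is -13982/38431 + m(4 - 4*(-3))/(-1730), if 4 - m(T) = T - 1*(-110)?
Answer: -9750139/33242815 ≈ -0.29330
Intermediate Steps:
m(T) = -106 - T (m(T) = 4 - (T - 1*(-110)) = 4 - (T + 110) = 4 - (110 + T) = 4 + (-110 - T) = -106 - T)
-13982/38431 + m(4 - 4*(-3))/(-1730) = -13982/38431 + (-106 - (4 - 4*(-3)))/(-1730) = -13982*1/38431 + (-106 - (4 + 12))*(-1/1730) = -13982/38431 + (-106 - 1*16)*(-1/1730) = -13982/38431 + (-106 - 16)*(-1/1730) = -13982/38431 - 122*(-1/1730) = -13982/38431 + 61/865 = -9750139/33242815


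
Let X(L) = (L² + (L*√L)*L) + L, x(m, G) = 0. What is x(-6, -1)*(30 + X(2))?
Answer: 0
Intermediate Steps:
X(L) = L + L² + L^(5/2) (X(L) = (L² + L^(3/2)*L) + L = (L² + L^(5/2)) + L = L + L² + L^(5/2))
x(-6, -1)*(30 + X(2)) = 0*(30 + (2 + 2² + 2^(5/2))) = 0*(30 + (2 + 4 + 4*√2)) = 0*(30 + (6 + 4*√2)) = 0*(36 + 4*√2) = 0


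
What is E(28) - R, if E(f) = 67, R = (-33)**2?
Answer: -1022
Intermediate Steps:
R = 1089
E(28) - R = 67 - 1*1089 = 67 - 1089 = -1022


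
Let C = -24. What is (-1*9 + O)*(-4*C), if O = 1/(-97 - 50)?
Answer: -42368/49 ≈ -864.65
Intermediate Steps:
O = -1/147 (O = 1/(-147) = -1/147 ≈ -0.0068027)
(-1*9 + O)*(-4*C) = (-1*9 - 1/147)*(-4*(-24)) = (-9 - 1/147)*96 = -1324/147*96 = -42368/49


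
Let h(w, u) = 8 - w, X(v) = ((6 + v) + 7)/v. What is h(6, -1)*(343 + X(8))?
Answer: 2765/4 ≈ 691.25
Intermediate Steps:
X(v) = (13 + v)/v
h(6, -1)*(343 + X(8)) = (8 - 1*6)*(343 + (13 + 8)/8) = (8 - 6)*(343 + (1/8)*21) = 2*(343 + 21/8) = 2*(2765/8) = 2765/4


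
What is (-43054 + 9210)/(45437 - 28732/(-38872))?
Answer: -328895992/441563949 ≈ -0.74484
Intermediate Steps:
(-43054 + 9210)/(45437 - 28732/(-38872)) = -33844/(45437 - 28732*(-1/38872)) = -33844/(45437 + 7183/9718) = -33844/441563949/9718 = -33844*9718/441563949 = -328895992/441563949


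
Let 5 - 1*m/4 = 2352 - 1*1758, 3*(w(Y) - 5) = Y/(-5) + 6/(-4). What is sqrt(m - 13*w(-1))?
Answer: I*sqrt(2173830)/30 ≈ 49.146*I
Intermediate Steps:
w(Y) = 9/2 - Y/15 (w(Y) = 5 + (Y/(-5) + 6/(-4))/3 = 5 + (Y*(-1/5) + 6*(-1/4))/3 = 5 + (-Y/5 - 3/2)/3 = 5 + (-3/2 - Y/5)/3 = 5 + (-1/2 - Y/15) = 9/2 - Y/15)
m = -2356 (m = 20 - 4*(2352 - 1*1758) = 20 - 4*(2352 - 1758) = 20 - 4*594 = 20 - 2376 = -2356)
sqrt(m - 13*w(-1)) = sqrt(-2356 - 13*(9/2 - 1/15*(-1))) = sqrt(-2356 - 13*(9/2 + 1/15)) = sqrt(-2356 - 13*137/30) = sqrt(-2356 - 1781/30) = sqrt(-72461/30) = I*sqrt(2173830)/30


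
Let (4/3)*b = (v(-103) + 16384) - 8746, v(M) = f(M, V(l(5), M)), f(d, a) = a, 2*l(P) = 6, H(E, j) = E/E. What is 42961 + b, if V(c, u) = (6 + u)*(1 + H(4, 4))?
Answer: 48544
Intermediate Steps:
H(E, j) = 1
l(P) = 3 (l(P) = (½)*6 = 3)
V(c, u) = 12 + 2*u (V(c, u) = (6 + u)*(1 + 1) = (6 + u)*2 = 12 + 2*u)
v(M) = 12 + 2*M
b = 5583 (b = 3*(((12 + 2*(-103)) + 16384) - 8746)/4 = 3*(((12 - 206) + 16384) - 8746)/4 = 3*((-194 + 16384) - 8746)/4 = 3*(16190 - 8746)/4 = (¾)*7444 = 5583)
42961 + b = 42961 + 5583 = 48544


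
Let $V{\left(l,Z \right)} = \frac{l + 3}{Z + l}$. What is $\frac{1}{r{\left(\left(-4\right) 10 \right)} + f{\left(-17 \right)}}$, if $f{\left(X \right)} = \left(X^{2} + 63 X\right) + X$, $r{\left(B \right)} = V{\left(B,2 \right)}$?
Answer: $- \frac{38}{30325} \approx -0.0012531$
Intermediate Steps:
$V{\left(l,Z \right)} = \frac{3 + l}{Z + l}$
$r{\left(B \right)} = \frac{3 + B}{2 + B}$
$f{\left(X \right)} = X^{2} + 64 X$
$\frac{1}{r{\left(\left(-4\right) 10 \right)} + f{\left(-17 \right)}} = \frac{1}{\frac{3 - 40}{2 - 40} - 17 \left(64 - 17\right)} = \frac{1}{\frac{3 - 40}{2 - 40} - 799} = \frac{1}{\frac{1}{-38} \left(-37\right) - 799} = \frac{1}{\left(- \frac{1}{38}\right) \left(-37\right) - 799} = \frac{1}{\frac{37}{38} - 799} = \frac{1}{- \frac{30325}{38}} = - \frac{38}{30325}$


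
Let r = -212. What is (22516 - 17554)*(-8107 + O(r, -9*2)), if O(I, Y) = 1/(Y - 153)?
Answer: -2292936892/57 ≈ -4.0227e+7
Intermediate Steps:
O(I, Y) = 1/(-153 + Y)
(22516 - 17554)*(-8107 + O(r, -9*2)) = (22516 - 17554)*(-8107 + 1/(-153 - 9*2)) = 4962*(-8107 + 1/(-153 - 18)) = 4962*(-8107 + 1/(-171)) = 4962*(-8107 - 1/171) = 4962*(-1386298/171) = -2292936892/57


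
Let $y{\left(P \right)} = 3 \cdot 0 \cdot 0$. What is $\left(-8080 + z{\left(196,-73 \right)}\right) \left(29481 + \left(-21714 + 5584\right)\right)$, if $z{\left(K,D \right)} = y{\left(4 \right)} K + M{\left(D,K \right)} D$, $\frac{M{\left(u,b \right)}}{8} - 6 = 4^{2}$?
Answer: $-279409728$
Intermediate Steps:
$M{\left(u,b \right)} = 176$ ($M{\left(u,b \right)} = 48 + 8 \cdot 4^{2} = 48 + 8 \cdot 16 = 48 + 128 = 176$)
$y{\left(P \right)} = 0$ ($y{\left(P \right)} = 0 \cdot 0 = 0$)
$z{\left(K,D \right)} = 176 D$ ($z{\left(K,D \right)} = 0 K + 176 D = 0 + 176 D = 176 D$)
$\left(-8080 + z{\left(196,-73 \right)}\right) \left(29481 + \left(-21714 + 5584\right)\right) = \left(-8080 + 176 \left(-73\right)\right) \left(29481 + \left(-21714 + 5584\right)\right) = \left(-8080 - 12848\right) \left(29481 - 16130\right) = \left(-20928\right) 13351 = -279409728$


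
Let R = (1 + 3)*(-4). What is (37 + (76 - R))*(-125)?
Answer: -16125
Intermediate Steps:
R = -16 (R = 4*(-4) = -16)
(37 + (76 - R))*(-125) = (37 + (76 - 1*(-16)))*(-125) = (37 + (76 + 16))*(-125) = (37 + 92)*(-125) = 129*(-125) = -16125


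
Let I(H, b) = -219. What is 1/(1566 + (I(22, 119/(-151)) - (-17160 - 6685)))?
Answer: 1/25192 ≈ 3.9695e-5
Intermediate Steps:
1/(1566 + (I(22, 119/(-151)) - (-17160 - 6685))) = 1/(1566 + (-219 - (-17160 - 6685))) = 1/(1566 + (-219 - 1*(-23845))) = 1/(1566 + (-219 + 23845)) = 1/(1566 + 23626) = 1/25192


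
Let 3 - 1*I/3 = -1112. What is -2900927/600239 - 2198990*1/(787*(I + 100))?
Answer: -1836991270983/325475396077 ≈ -5.6440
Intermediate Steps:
I = 3345 (I = 9 - 3*(-1112) = 9 + 3336 = 3345)
-2900927/600239 - 2198990*1/(787*(I + 100)) = -2900927/600239 - 2198990*1/(787*(3345 + 100)) = -2900927*1/600239 - 2198990/(3445*787) = -2900927/600239 - 2198990/2711215 = -2900927/600239 - 2198990*1/2711215 = -2900927/600239 - 439798/542243 = -1836991270983/325475396077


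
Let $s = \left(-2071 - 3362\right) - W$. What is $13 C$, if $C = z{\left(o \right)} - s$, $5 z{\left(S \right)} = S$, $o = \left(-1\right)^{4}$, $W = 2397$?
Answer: $\frac{508963}{5} \approx 1.0179 \cdot 10^{5}$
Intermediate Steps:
$o = 1$
$z{\left(S \right)} = \frac{S}{5}$
$s = -7830$ ($s = \left(-2071 - 3362\right) - 2397 = -5433 - 2397 = -7830$)
$C = \frac{39151}{5}$ ($C = \frac{1}{5} \cdot 1 - -7830 = \frac{1}{5} + 7830 = \frac{39151}{5} \approx 7830.2$)
$13 C = 13 \cdot \frac{39151}{5} = \frac{508963}{5}$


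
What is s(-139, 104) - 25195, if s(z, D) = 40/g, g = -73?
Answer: -1839275/73 ≈ -25196.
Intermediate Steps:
s(z, D) = -40/73 (s(z, D) = 40/(-73) = 40*(-1/73) = -40/73)
s(-139, 104) - 25195 = -40/73 - 25195 = -1839275/73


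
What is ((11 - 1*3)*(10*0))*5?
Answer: 0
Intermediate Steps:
((11 - 1*3)*(10*0))*5 = ((11 - 3)*0)*5 = (8*0)*5 = 0*5 = 0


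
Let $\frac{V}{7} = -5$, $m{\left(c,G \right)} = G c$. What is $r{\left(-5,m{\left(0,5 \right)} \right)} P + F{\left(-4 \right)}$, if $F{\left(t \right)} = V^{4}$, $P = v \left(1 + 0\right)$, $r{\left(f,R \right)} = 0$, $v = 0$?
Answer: $1500625$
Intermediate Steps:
$V = -35$ ($V = 7 \left(-5\right) = -35$)
$P = 0$ ($P = 0 \left(1 + 0\right) = 0 \cdot 1 = 0$)
$F{\left(t \right)} = 1500625$ ($F{\left(t \right)} = \left(-35\right)^{4} = 1500625$)
$r{\left(-5,m{\left(0,5 \right)} \right)} P + F{\left(-4 \right)} = 0 \cdot 0 + 1500625 = 0 + 1500625 = 1500625$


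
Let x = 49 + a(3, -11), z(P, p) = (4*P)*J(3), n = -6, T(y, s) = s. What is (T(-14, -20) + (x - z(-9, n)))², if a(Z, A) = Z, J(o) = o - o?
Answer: 1024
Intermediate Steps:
J(o) = 0
z(P, p) = 0 (z(P, p) = (4*P)*0 = 0)
x = 52 (x = 49 + 3 = 52)
(T(-14, -20) + (x - z(-9, n)))² = (-20 + (52 - 1*0))² = (-20 + (52 + 0))² = (-20 + 52)² = 32² = 1024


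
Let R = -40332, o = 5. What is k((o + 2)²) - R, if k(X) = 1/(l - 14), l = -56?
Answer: 2823239/70 ≈ 40332.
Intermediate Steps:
k(X) = -1/70 (k(X) = 1/(-56 - 14) = 1/(-70) = -1/70)
k((o + 2)²) - R = -1/70 - 1*(-40332) = -1/70 + 40332 = 2823239/70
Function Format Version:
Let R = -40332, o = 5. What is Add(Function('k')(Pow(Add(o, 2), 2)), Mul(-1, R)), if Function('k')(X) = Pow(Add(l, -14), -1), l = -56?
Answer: Rational(2823239, 70) ≈ 40332.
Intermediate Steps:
Function('k')(X) = Rational(-1, 70) (Function('k')(X) = Pow(Add(-56, -14), -1) = Pow(-70, -1) = Rational(-1, 70))
Add(Function('k')(Pow(Add(o, 2), 2)), Mul(-1, R)) = Add(Rational(-1, 70), Mul(-1, -40332)) = Add(Rational(-1, 70), 40332) = Rational(2823239, 70)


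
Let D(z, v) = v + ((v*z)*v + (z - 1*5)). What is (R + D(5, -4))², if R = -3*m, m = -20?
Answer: 18496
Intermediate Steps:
D(z, v) = -5 + v + z + z*v² (D(z, v) = v + (z*v² + (z - 5)) = v + (z*v² + (-5 + z)) = v + (-5 + z + z*v²) = -5 + v + z + z*v²)
R = 60 (R = -3*(-20) = 60)
(R + D(5, -4))² = (60 + (-5 - 4 + 5 + 5*(-4)²))² = (60 + (-5 - 4 + 5 + 5*16))² = (60 + (-5 - 4 + 5 + 80))² = (60 + 76)² = 136² = 18496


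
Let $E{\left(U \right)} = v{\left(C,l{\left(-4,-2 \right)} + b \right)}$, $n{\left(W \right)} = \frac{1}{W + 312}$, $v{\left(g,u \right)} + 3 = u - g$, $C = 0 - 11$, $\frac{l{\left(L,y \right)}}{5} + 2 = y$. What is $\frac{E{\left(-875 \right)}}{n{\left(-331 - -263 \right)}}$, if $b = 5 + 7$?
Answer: $0$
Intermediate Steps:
$l{\left(L,y \right)} = -10 + 5 y$
$C = -11$ ($C = 0 - 11 = -11$)
$b = 12$
$v{\left(g,u \right)} = -3 + u - g$ ($v{\left(g,u \right)} = -3 - \left(g - u\right) = -3 + u - g$)
$n{\left(W \right)} = \frac{1}{312 + W}$
$E{\left(U \right)} = 0$ ($E{\left(U \right)} = -3 + \left(\left(-10 + 5 \left(-2\right)\right) + 12\right) - -11 = -3 + \left(\left(-10 - 10\right) + 12\right) + 11 = -3 + \left(-20 + 12\right) + 11 = -3 - 8 + 11 = 0$)
$\frac{E{\left(-875 \right)}}{n{\left(-331 - -263 \right)}} = \frac{0}{\frac{1}{312 - 68}} = \frac{0}{\frac{1}{244}} = 0 \frac{1}{\frac{1}{244}} = 0 \cdot 244 = 0$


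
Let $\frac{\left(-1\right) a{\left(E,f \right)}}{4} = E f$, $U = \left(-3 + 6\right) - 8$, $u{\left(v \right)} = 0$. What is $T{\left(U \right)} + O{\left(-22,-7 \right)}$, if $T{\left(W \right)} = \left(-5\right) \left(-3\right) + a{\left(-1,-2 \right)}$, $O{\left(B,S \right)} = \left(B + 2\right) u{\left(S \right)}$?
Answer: $7$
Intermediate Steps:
$U = -5$ ($U = 3 - 8 = -5$)
$a{\left(E,f \right)} = - 4 E f$
$O{\left(B,S \right)} = 0$ ($O{\left(B,S \right)} = \left(B + 2\right) 0 = \left(2 + B\right) 0 = 0$)
$T{\left(W \right)} = 7$ ($T{\left(W \right)} = \left(-5\right) \left(-3\right) - \left(-4\right) \left(-2\right) = 15 - 8 = 7$)
$T{\left(U \right)} + O{\left(-22,-7 \right)} = 7 + 0 = 7$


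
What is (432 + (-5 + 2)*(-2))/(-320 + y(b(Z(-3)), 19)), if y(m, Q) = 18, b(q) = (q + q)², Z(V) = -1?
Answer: -219/151 ≈ -1.4503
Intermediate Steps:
b(q) = 4*q² (b(q) = (2*q)² = 4*q²)
(432 + (-5 + 2)*(-2))/(-320 + y(b(Z(-3)), 19)) = (432 + (-5 + 2)*(-2))/(-320 + 18) = (432 - 3*(-2))/(-302) = (432 + 6)*(-1/302) = 438*(-1/302) = -219/151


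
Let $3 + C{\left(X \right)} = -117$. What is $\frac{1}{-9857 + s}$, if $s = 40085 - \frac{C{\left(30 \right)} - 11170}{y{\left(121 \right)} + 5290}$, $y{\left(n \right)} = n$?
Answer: $\frac{5411}{163574998} \approx 3.308 \cdot 10^{-5}$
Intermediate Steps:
$C{\left(X \right)} = -120$ ($C{\left(X \right)} = -3 - 117 = -120$)
$s = \frac{216911225}{5411}$ ($s = 40085 - \frac{-120 - 11170}{121 + 5290} = 40085 - - \frac{11290}{5411} = 40085 + \frac{11290}{5411} = \frac{216911225}{5411} \approx 40087.0$)
$\frac{1}{-9857 + s} = \frac{1}{-9857 + \frac{216911225}{5411}} = \frac{1}{\frac{163574998}{5411}} = \frac{5411}{163574998}$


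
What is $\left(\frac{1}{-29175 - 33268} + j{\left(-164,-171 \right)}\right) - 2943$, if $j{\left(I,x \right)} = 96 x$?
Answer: $- \frac{1208834038}{62443} \approx -19359.0$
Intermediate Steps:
$\left(\frac{1}{-29175 - 33268} + j{\left(-164,-171 \right)}\right) - 2943 = \left(\frac{1}{-29175 - 33268} + 96 \left(-171\right)\right) - 2943 = \left(\frac{1}{-62443} - 16416\right) - 2943 = \left(- \frac{1}{62443} - 16416\right) - 2943 = - \frac{1025064289}{62443} - 2943 = - \frac{1208834038}{62443}$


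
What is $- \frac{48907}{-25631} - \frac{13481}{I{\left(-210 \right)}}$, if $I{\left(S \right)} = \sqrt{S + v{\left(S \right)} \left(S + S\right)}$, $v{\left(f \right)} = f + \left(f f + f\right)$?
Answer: $\frac{48907}{25631} + \frac{13481 i \sqrt{18345810}}{18345810} \approx 1.9081 + 3.1474 i$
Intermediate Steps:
$v{\left(f \right)} = f^{2} + 2 f$ ($v{\left(f \right)} = f + \left(f^{2} + f\right) = f + \left(f + f^{2}\right) = f^{2} + 2 f$)
$I{\left(S \right)} = \sqrt{S + 2 S^{2} \left(2 + S\right)}$ ($I{\left(S \right)} = \sqrt{S + S \left(2 + S\right) \left(S + S\right)} = \sqrt{S + S \left(2 + S\right) 2 S} = \sqrt{S + 2 S^{2} \left(2 + S\right)}$)
$- \frac{48907}{-25631} - \frac{13481}{I{\left(-210 \right)}} = - \frac{48907}{-25631} - \frac{13481}{\sqrt{- 210 \left(1 + 2 \left(-210\right) \left(2 - 210\right)\right)}} = \left(-48907\right) \left(- \frac{1}{25631}\right) - \frac{13481}{\sqrt{- 210 \left(1 + 2 \left(-210\right) \left(-208\right)\right)}} = \frac{48907}{25631} - \frac{13481}{\sqrt{- 210 \left(1 + 87360\right)}} = \frac{48907}{25631} - \frac{13481}{\sqrt{\left(-210\right) 87361}} = \frac{48907}{25631} - \frac{13481}{\sqrt{-18345810}} = \frac{48907}{25631} - \frac{13481}{i \sqrt{18345810}} = \frac{48907}{25631} - 13481 \left(- \frac{i \sqrt{18345810}}{18345810}\right) = \frac{48907}{25631} + \frac{13481 i \sqrt{18345810}}{18345810}$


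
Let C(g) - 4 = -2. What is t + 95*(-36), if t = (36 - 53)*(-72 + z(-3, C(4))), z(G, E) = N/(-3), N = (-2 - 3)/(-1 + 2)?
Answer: -6673/3 ≈ -2224.3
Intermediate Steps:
N = -5 (N = -5/1 = -5*1 = -5)
C(g) = 2 (C(g) = 4 - 2 = 2)
z(G, E) = 5/3 (z(G, E) = -5/(-3) = -5*(-⅓) = 5/3)
t = 3587/3 (t = (36 - 53)*(-72 + 5/3) = -17*(-211/3) = 3587/3 ≈ 1195.7)
t + 95*(-36) = 3587/3 + 95*(-36) = 3587/3 - 3420 = -6673/3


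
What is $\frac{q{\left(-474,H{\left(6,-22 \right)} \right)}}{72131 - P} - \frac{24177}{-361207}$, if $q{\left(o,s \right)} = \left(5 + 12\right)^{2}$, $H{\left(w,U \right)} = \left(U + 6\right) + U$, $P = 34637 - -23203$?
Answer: $\frac{449902330}{5162009237} \approx 0.087156$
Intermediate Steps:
$P = 57840$ ($P = 34637 + 23203 = 57840$)
$H{\left(w,U \right)} = 6 + 2 U$ ($H{\left(w,U \right)} = \left(6 + U\right) + U = 6 + 2 U$)
$q{\left(o,s \right)} = 289$ ($q{\left(o,s \right)} = 17^{2} = 289$)
$\frac{q{\left(-474,H{\left(6,-22 \right)} \right)}}{72131 - P} - \frac{24177}{-361207} = \frac{289}{72131 - 57840} - \frac{24177}{-361207} = \frac{289}{72131 - 57840} - - \frac{24177}{361207} = \frac{289}{14291} + \frac{24177}{361207} = \frac{449902330}{5162009237}$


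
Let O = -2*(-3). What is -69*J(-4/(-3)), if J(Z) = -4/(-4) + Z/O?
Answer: -253/3 ≈ -84.333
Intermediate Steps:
O = 6
J(Z) = 1 + Z/6 (J(Z) = -4/(-4) + Z/6 = -4*(-¼) + Z*(⅙) = 1 + Z/6)
-69*J(-4/(-3)) = -69*(1 + (-4/(-3))/6) = -69*(1 + (-4*(-⅓))/6) = -69*(1 + (⅙)*(4/3)) = -69*(1 + 2/9) = -69*11/9 = -253/3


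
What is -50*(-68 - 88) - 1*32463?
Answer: -24663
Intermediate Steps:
-50*(-68 - 88) - 1*32463 = -50*(-156) - 32463 = 7800 - 32463 = -24663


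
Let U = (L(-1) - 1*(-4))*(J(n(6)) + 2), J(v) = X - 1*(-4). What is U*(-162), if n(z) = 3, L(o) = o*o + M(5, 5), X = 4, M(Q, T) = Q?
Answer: -16200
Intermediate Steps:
L(o) = 5 + o² (L(o) = o*o + 5 = o² + 5 = 5 + o²)
J(v) = 8 (J(v) = 4 - 1*(-4) = 4 + 4 = 8)
U = 100 (U = ((5 + (-1)²) - 1*(-4))*(8 + 2) = ((5 + 1) + 4)*10 = (6 + 4)*10 = 10*10 = 100)
U*(-162) = 100*(-162) = -16200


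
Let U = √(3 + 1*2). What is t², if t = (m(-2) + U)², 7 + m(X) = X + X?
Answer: (11 - √5)⁴ ≈ 5899.2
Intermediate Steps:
m(X) = -7 + 2*X (m(X) = -7 + (X + X) = -7 + 2*X)
U = √5 (U = √(3 + 2) = √5 ≈ 2.2361)
t = (-11 + √5)² (t = ((-7 + 2*(-2)) + √5)² = ((-7 - 4) + √5)² = (-11 + √5)² ≈ 76.807)
t² = ((11 - √5)²)² = (11 - √5)⁴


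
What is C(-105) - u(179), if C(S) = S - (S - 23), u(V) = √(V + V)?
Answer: 23 - √358 ≈ 4.0791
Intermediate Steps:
u(V) = √2*√V (u(V) = √(2*V) = √2*√V)
C(S) = 23 (C(S) = S - (-23 + S) = S + (23 - S) = 23)
C(-105) - u(179) = 23 - √2*√179 = 23 - √358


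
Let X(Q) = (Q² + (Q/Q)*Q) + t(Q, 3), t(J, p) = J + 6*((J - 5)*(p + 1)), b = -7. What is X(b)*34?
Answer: -8602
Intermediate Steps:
t(J, p) = J + 6*(1 + p)*(-5 + J) (t(J, p) = J + 6*((-5 + J)*(1 + p)) = J + 6*((1 + p)*(-5 + J)) = J + 6*(1 + p)*(-5 + J))
X(Q) = -120 + Q² + 26*Q (X(Q) = (Q² + (Q/Q)*Q) + (-30 - 30*3 + 7*Q + 6*Q*3) = (Q² + 1*Q) + (-30 - 90 + 7*Q + 18*Q) = (Q² + Q) + (-120 + 25*Q) = (Q + Q²) + (-120 + 25*Q) = -120 + Q² + 26*Q)
X(b)*34 = (-120 + (-7)² + 26*(-7))*34 = (-120 + 49 - 182)*34 = -253*34 = -8602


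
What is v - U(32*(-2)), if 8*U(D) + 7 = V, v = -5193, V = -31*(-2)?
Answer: -41599/8 ≈ -5199.9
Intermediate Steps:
V = 62
U(D) = 55/8 (U(D) = -7/8 + (⅛)*62 = -7/8 + 31/4 = 55/8)
v - U(32*(-2)) = -5193 - 1*55/8 = -5193 - 55/8 = -41599/8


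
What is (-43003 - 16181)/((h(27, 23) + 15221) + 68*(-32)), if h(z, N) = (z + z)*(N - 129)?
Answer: -59184/7321 ≈ -8.0841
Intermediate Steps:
h(z, N) = 2*z*(-129 + N) (h(z, N) = (2*z)*(-129 + N) = 2*z*(-129 + N))
(-43003 - 16181)/((h(27, 23) + 15221) + 68*(-32)) = (-43003 - 16181)/((2*27*(-129 + 23) + 15221) + 68*(-32)) = -59184/((2*27*(-106) + 15221) - 2176) = -59184/((-5724 + 15221) - 2176) = -59184/(9497 - 2176) = -59184/7321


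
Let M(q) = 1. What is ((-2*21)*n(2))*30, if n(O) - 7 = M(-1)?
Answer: -10080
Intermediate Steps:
n(O) = 8 (n(O) = 7 + 1 = 8)
((-2*21)*n(2))*30 = (-2*21*8)*30 = -42*8*30 = -336*30 = -10080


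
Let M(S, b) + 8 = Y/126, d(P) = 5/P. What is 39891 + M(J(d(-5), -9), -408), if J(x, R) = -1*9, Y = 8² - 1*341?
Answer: 5024981/126 ≈ 39881.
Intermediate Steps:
Y = -277 (Y = 64 - 341 = -277)
J(x, R) = -9
M(S, b) = -1285/126 (M(S, b) = -8 - 277/126 = -1285/126)
39891 + M(J(d(-5), -9), -408) = 39891 - 1285/126 = 5024981/126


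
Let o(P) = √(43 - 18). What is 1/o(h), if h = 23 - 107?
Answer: ⅕ ≈ 0.20000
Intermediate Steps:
h = -84
o(P) = 5 (o(P) = √25 = 5)
1/o(h) = 1/5 = ⅕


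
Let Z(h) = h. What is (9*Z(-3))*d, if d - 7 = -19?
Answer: 324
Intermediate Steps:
d = -12 (d = 7 - 19 = -12)
(9*Z(-3))*d = (9*(-3))*(-12) = -27*(-12) = 324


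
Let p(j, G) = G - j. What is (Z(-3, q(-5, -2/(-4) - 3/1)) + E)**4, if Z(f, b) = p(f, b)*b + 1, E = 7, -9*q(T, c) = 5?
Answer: 83777829136/43046721 ≈ 1946.2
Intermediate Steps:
q(T, c) = -5/9 (q(T, c) = -1/9*5 = -5/9)
Z(f, b) = 1 + b*(b - f) (Z(f, b) = (b - f)*b + 1 = b*(b - f) + 1 = 1 + b*(b - f))
(Z(-3, q(-5, -2/(-4) - 3/1)) + E)**4 = ((1 - 5*(-5/9 - 1*(-3))/9) + 7)**4 = ((1 - 5*(-5/9 + 3)/9) + 7)**4 = ((1 - 5/9*22/9) + 7)**4 = ((1 - 110/81) + 7)**4 = (-29/81 + 7)**4 = (538/81)**4 = 83777829136/43046721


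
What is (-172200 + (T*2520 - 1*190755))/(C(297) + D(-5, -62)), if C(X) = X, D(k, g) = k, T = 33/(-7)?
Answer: -374835/292 ≈ -1283.7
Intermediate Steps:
T = -33/7 (T = 33*(-1/7) = -33/7 ≈ -4.7143)
(-172200 + (T*2520 - 1*190755))/(C(297) + D(-5, -62)) = (-172200 + (-33/7*2520 - 1*190755))/(297 - 5) = (-172200 + (-11880 - 190755))/292 = (-172200 - 202635)*(1/292) = -374835*1/292 = -374835/292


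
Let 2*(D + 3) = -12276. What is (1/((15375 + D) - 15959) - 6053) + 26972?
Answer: 140680274/6725 ≈ 20919.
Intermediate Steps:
D = -6141 (D = -3 + (1/2)*(-12276) = -3 - 6138 = -6141)
(1/((15375 + D) - 15959) - 6053) + 26972 = (1/((15375 - 6141) - 15959) - 6053) + 26972 = (1/(9234 - 15959) - 6053) + 26972 = (1/(-6725) - 6053) + 26972 = (-1/6725 - 6053) + 26972 = -40706426/6725 + 26972 = 140680274/6725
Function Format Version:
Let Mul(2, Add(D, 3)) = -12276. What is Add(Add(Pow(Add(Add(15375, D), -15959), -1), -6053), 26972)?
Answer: Rational(140680274, 6725) ≈ 20919.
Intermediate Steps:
D = -6141 (D = Add(-3, Mul(Rational(1, 2), -12276)) = Add(-3, -6138) = -6141)
Add(Add(Pow(Add(Add(15375, D), -15959), -1), -6053), 26972) = Add(Add(Pow(Add(Add(15375, -6141), -15959), -1), -6053), 26972) = Add(Add(Pow(Add(9234, -15959), -1), -6053), 26972) = Add(Add(Pow(-6725, -1), -6053), 26972) = Add(Add(Rational(-1, 6725), -6053), 26972) = Add(Rational(-40706426, 6725), 26972) = Rational(140680274, 6725)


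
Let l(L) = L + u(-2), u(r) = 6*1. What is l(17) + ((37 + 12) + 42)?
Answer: 114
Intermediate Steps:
u(r) = 6
l(L) = 6 + L (l(L) = L + 6 = 6 + L)
l(17) + ((37 + 12) + 42) = (6 + 17) + ((37 + 12) + 42) = 23 + (49 + 42) = 23 + 91 = 114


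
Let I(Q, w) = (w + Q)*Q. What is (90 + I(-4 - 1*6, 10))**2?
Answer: 8100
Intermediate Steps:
I(Q, w) = Q*(Q + w) (I(Q, w) = (Q + w)*Q = Q*(Q + w))
(90 + I(-4 - 1*6, 10))**2 = (90 + (-4 - 1*6)*((-4 - 1*6) + 10))**2 = (90 + (-4 - 6)*((-4 - 6) + 10))**2 = (90 - 10*(-10 + 10))**2 = (90 - 10*0)**2 = (90 + 0)**2 = 90**2 = 8100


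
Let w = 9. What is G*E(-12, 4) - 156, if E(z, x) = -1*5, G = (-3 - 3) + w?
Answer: -171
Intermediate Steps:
G = 3 (G = (-3 - 3) + 9 = -6 + 9 = 3)
E(z, x) = -5
G*E(-12, 4) - 156 = 3*(-5) - 156 = -15 - 156 = -171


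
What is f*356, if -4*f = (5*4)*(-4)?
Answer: 7120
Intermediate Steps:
f = 20 (f = -5*4*(-4)/4 = -5*(-4) = -1/4*(-80) = 20)
f*356 = 20*356 = 7120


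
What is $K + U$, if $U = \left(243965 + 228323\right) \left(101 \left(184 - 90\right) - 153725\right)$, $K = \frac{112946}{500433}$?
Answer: $- \frac{34088780604925678}{500433} \approx -6.8119 \cdot 10^{10}$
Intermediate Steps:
$K = \frac{112946}{500433}$ ($K = 112946 \cdot \frac{1}{500433} = \frac{112946}{500433} \approx 0.2257$)
$U = -68118570528$ ($U = 472288 \left(101 \cdot 94 - 153725\right) = 472288 \left(9494 - 153725\right) = 472288 \left(-144231\right) = -68118570528$)
$K + U = \frac{112946}{500433} - 68118570528 = - \frac{34088780604925678}{500433}$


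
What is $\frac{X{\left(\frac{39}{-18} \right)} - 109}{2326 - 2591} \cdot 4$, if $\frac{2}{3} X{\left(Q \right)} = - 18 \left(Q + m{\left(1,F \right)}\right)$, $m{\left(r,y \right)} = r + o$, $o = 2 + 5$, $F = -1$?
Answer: $\frac{1066}{265} \approx 4.0226$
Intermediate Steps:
$o = 7$
$m{\left(r,y \right)} = 7 + r$ ($m{\left(r,y \right)} = r + 7 = 7 + r$)
$X{\left(Q \right)} = -216 - 27 Q$ ($X{\left(Q \right)} = \frac{3 \left(- 18 \left(Q + \left(7 + 1\right)\right)\right)}{2} = \frac{3 \left(- 18 \left(Q + 8\right)\right)}{2} = \frac{3 \left(- 18 \left(8 + Q\right)\right)}{2} = \frac{3 \left(-144 - 18 Q\right)}{2} = -216 - 27 Q$)
$\frac{X{\left(\frac{39}{-18} \right)} - 109}{2326 - 2591} \cdot 4 = \frac{\left(-216 - 27 \frac{39}{-18}\right) - 109}{2326 - 2591} \cdot 4 = \frac{\left(-216 - 27 \cdot 39 \left(- \frac{1}{18}\right)\right) - 109}{-265} \cdot 4 = \left(\left(-216 - - \frac{117}{2}\right) - 109\right) \left(- \frac{1}{265}\right) 4 = \left(\left(-216 + \frac{117}{2}\right) - 109\right) \left(- \frac{1}{265}\right) 4 = \left(- \frac{315}{2} - 109\right) \left(- \frac{1}{265}\right) 4 = \left(- \frac{533}{2}\right) \left(- \frac{1}{265}\right) 4 = \frac{533}{530} \cdot 4 = \frac{1066}{265}$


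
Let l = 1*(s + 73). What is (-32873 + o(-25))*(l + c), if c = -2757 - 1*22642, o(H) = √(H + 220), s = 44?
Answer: 831095186 - 25282*√195 ≈ 8.3074e+8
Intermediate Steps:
o(H) = √(220 + H)
l = 117 (l = 1*(44 + 73) = 1*117 = 117)
c = -25399 (c = -2757 - 22642 = -25399)
(-32873 + o(-25))*(l + c) = (-32873 + √(220 - 25))*(117 - 25399) = (-32873 + √195)*(-25282) = 831095186 - 25282*√195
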